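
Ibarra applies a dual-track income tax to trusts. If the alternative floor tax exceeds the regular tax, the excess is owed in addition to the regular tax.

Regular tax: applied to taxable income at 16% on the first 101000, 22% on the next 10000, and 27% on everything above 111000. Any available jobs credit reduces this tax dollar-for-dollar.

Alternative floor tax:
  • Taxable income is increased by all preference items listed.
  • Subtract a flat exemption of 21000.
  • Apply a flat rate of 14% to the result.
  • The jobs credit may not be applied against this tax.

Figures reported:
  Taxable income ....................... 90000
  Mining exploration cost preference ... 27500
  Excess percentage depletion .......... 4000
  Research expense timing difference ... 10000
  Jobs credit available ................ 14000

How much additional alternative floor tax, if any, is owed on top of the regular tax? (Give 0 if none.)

Regular tax:
  90000 × 16% = 14400
  Less jobs credit 14000 → 400

Alternative floor tax:
  Adjusted income: 90000 + 27500 + 4000 + 10000 = 131500
  Less exemption 21000 → base 110500
  110500 × 14% = 15470

Excess of alternative floor tax over regular tax: 15470 − 400 = 15070.

15070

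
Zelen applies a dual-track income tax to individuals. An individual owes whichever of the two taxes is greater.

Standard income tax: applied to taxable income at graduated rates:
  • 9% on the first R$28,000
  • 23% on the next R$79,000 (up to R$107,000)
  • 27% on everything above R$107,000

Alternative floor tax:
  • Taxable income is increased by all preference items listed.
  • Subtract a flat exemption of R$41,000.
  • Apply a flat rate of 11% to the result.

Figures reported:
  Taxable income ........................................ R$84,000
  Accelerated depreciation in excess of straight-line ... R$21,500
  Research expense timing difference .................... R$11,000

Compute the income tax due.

Standard income tax:
  R$28,000 × 9% = R$2,520
  R$56,000 × 23% = R$12,880
  → R$15,400

Alternative floor tax:
  Adjusted income: R$84,000 + R$21,500 + R$11,000 = R$116,500
  Less exemption R$41,000 → base R$75,500
  R$75,500 × 11% = R$8,305

R$15,400 > R$8,305, so the standard income tax governs.

R$15,400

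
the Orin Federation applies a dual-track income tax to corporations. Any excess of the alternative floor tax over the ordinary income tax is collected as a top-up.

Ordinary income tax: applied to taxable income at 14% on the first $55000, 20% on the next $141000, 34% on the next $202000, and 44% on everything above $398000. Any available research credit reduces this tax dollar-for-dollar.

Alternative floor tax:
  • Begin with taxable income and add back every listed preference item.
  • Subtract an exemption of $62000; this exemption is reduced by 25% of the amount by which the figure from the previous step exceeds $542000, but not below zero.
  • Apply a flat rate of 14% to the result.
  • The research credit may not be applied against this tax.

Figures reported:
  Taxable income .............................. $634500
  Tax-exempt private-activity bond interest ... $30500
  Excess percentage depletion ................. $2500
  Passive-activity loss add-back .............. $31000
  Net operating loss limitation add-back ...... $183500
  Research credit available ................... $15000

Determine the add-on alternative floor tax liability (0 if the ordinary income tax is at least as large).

Alternative floor tax:
  Adjusted income: $634500 + $30500 + $2500 + $31000 + $183500 = $882000
  Exemption: 25% × ($882000 − $542000) = $85000 ≥ $62000, so the exemption is fully phased out
  Base: $882000 − $0 = $882000
  $882000 × 14% = $123480

Ordinary income tax:
  $55000 × 14% = $7700
  $141000 × 20% = $28200
  $202000 × 34% = $68680
  $236500 × 44% = $104060
  → $208640
  Less research credit $15000 → $193640

$123480 ≤ $193640, so no add-on is due.

$0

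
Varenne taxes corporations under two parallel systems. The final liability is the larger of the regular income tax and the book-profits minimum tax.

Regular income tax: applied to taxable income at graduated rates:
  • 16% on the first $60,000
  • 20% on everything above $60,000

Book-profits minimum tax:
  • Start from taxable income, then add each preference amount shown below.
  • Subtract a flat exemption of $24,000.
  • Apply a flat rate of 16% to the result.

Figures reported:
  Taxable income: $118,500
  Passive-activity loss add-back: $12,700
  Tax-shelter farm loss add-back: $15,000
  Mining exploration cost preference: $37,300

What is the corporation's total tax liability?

Regular income tax:
  $60,000 × 16% = $9,600
  $58,500 × 20% = $11,700
  → $21,300

Book-profits minimum tax:
  Adjusted income: $118,500 + $12,700 + $15,000 + $37,300 = $183,500
  Less exemption $24,000 → base $159,500
  $159,500 × 16% = $25,520

$25,520 > $21,300, so the book-profits minimum tax is the binding amount.

$25,520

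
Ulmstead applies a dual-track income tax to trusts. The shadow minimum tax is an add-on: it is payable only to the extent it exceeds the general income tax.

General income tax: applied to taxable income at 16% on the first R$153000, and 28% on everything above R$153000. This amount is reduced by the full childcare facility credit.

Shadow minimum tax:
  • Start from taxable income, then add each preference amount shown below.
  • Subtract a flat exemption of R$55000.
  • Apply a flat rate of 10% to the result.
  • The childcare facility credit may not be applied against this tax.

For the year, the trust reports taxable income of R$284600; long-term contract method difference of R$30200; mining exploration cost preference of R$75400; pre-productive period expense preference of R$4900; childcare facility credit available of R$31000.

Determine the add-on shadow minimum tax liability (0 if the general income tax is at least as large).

General income tax:
  R$153000 × 16% = R$24480
  R$131600 × 28% = R$36848
  → R$61328
  Less childcare facility credit R$31000 → R$30328

Shadow minimum tax:
  Adjusted income: R$284600 + R$30200 + R$75400 + R$4900 = R$395100
  Less exemption R$55000 → base R$340100
  R$340100 × 10% = R$34010

Excess of shadow minimum tax over general income tax: R$34010 − R$30328 = R$3682.

R$3682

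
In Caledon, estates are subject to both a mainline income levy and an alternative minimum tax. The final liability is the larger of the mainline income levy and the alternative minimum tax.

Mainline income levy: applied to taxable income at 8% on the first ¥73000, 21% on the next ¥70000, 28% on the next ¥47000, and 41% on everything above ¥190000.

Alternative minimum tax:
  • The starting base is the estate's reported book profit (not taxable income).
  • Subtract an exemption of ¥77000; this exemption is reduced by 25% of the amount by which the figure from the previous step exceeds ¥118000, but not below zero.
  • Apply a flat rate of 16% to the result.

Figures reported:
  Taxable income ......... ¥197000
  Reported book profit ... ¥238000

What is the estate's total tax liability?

Mainline income levy:
  ¥73000 × 8% = ¥5840
  ¥70000 × 21% = ¥14700
  ¥47000 × 28% = ¥13160
  ¥7000 × 41% = ¥2870
  → ¥36570

Alternative minimum tax:
  Base (reported book profit): ¥238000
  Exemption: ¥77000 − 25% × (¥238000 − ¥118000) = ¥77000 − ¥30000 = ¥47000
  Base: ¥238000 − ¥47000 = ¥191000
  ¥191000 × 16% = ¥30560

¥36570 > ¥30560, so the mainline income levy governs.

¥36570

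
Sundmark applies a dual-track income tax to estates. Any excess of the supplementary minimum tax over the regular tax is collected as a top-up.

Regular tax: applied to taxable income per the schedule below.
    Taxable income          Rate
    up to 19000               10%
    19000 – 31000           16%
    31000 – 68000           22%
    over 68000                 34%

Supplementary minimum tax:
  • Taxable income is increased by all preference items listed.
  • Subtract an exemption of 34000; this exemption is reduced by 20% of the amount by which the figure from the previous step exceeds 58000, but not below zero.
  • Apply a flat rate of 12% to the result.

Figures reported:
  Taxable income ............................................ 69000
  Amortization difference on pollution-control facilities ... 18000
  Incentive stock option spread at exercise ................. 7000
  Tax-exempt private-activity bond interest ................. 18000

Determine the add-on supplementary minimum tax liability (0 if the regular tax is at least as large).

0

Supplementary minimum tax:
  Adjusted income: 69000 + 18000 + 7000 + 18000 = 112000
  Exemption: 34000 − 20% × (112000 − 58000) = 34000 − 10800 = 23200
  Base: 112000 − 23200 = 88800
  88800 × 12% = 10656

Regular tax:
  19000 × 10% = 1900
  12000 × 16% = 1920
  37000 × 22% = 8140
  1000 × 34% = 340
  → 12300

10656 ≤ 12300, so no add-on is due.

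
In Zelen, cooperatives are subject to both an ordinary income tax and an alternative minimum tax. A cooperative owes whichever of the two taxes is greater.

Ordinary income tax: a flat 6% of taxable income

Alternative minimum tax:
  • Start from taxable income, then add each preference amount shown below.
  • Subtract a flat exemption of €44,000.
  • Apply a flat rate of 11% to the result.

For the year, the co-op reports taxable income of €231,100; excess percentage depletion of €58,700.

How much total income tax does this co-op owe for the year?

Alternative minimum tax:
  Adjusted income: €231,100 + €58,700 = €289,800
  Less exemption €44,000 → base €245,800
  €245,800 × 11% = €27,038

Ordinary income tax:
  €231,100 × 6% = €13,866

€27,038 > €13,866, so the alternative minimum tax is the binding amount.

€27,038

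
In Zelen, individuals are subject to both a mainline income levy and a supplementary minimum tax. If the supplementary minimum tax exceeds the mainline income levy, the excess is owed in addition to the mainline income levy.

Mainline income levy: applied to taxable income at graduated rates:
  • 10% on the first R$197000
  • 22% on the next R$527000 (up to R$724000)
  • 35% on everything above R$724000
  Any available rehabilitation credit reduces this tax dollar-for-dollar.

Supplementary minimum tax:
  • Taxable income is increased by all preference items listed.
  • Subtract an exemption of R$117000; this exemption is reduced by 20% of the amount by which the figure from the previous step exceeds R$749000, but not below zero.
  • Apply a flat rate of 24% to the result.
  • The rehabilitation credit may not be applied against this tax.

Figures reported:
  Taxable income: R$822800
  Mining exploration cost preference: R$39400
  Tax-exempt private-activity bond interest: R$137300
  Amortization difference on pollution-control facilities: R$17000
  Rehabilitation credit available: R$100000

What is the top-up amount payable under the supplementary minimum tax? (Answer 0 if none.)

Mainline income levy:
  R$197000 × 10% = R$19700
  R$527000 × 22% = R$115940
  R$98800 × 35% = R$34580
  → R$170220
  Less rehabilitation credit R$100000 → R$70220

Supplementary minimum tax:
  Adjusted income: R$822800 + R$39400 + R$137300 + R$17000 = R$1016500
  Exemption: R$117000 − 20% × (R$1016500 − R$749000) = R$117000 − R$53500 = R$63500
  Base: R$1016500 − R$63500 = R$953000
  R$953000 × 24% = R$228720

Excess of supplementary minimum tax over mainline income levy: R$228720 − R$70220 = R$158500.

R$158500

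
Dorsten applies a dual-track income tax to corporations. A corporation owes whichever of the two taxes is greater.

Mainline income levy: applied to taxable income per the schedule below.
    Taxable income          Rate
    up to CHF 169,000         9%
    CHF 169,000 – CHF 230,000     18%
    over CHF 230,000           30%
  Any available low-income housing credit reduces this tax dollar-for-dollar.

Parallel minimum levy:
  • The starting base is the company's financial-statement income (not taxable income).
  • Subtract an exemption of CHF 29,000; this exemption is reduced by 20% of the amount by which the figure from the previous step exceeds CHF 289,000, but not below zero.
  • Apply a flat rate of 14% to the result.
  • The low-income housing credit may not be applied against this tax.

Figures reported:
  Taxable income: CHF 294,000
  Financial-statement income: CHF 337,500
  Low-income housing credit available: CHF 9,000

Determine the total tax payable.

Mainline income levy:
  CHF 169,000 × 9% = CHF 15,210
  CHF 61,000 × 18% = CHF 10,980
  CHF 64,000 × 30% = CHF 19,200
  → CHF 45,390
  Less low-income housing credit CHF 9,000 → CHF 36,390

Parallel minimum levy:
  Base (financial-statement income): CHF 337,500
  Exemption: CHF 29,000 − 20% × (CHF 337,500 − CHF 289,000) = CHF 29,000 − CHF 9,700 = CHF 19,300
  Base: CHF 337,500 − CHF 19,300 = CHF 318,200
  CHF 318,200 × 14% = CHF 44,548

CHF 44,548 > CHF 36,390, so the parallel minimum levy is the binding amount.

CHF 44,548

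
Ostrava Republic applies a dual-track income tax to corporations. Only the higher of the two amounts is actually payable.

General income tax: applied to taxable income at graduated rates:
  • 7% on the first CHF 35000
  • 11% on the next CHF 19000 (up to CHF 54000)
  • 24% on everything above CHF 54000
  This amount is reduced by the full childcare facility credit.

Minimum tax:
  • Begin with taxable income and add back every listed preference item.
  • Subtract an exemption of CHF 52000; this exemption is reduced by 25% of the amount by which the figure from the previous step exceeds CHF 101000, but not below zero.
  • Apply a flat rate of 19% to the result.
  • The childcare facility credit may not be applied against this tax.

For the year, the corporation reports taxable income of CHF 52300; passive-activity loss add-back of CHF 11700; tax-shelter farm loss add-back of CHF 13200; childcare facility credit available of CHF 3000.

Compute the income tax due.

General income tax:
  CHF 35000 × 7% = CHF 2450
  CHF 17300 × 11% = CHF 1903
  → CHF 4353
  Less childcare facility credit CHF 3000 → CHF 1353

Minimum tax:
  Adjusted income: CHF 52300 + CHF 11700 + CHF 13200 = CHF 77200
  Exemption: CHF 77200 ≤ CHF 101000, so full CHF 52000 applies
  Base: CHF 77200 − CHF 52000 = CHF 25200
  CHF 25200 × 19% = CHF 4788

CHF 4788 > CHF 1353, so the minimum tax is the binding amount.

CHF 4788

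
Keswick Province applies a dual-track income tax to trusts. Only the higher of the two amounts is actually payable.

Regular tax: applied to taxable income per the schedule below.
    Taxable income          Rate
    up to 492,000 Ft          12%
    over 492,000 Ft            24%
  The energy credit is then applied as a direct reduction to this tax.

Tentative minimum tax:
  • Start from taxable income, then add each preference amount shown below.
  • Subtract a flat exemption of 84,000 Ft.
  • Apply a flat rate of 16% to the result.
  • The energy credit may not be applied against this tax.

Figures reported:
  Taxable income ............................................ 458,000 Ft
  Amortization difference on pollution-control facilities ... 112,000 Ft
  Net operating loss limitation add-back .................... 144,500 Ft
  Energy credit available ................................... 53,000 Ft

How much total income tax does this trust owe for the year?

Tentative minimum tax:
  Adjusted income: 458,000 Ft + 112,000 Ft + 144,500 Ft = 714,500 Ft
  Less exemption 84,000 Ft → base 630,500 Ft
  630,500 Ft × 16% = 100,880 Ft

Regular tax:
  458,000 Ft × 12% = 54,960 Ft
  Less energy credit 53,000 Ft → 1,960 Ft

100,880 Ft > 1,960 Ft, so the tentative minimum tax is the binding amount.

100,880 Ft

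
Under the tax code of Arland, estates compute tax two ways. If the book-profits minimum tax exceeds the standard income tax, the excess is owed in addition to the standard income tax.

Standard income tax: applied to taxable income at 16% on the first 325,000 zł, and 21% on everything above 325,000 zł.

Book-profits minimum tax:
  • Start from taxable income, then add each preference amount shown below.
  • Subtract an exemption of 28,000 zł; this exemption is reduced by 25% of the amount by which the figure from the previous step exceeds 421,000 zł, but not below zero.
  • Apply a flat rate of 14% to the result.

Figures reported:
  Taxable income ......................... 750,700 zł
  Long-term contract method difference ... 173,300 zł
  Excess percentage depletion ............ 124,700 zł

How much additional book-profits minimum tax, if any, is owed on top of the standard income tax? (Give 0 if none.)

Book-profits minimum tax:
  Adjusted income: 750,700 zł + 173,300 zł + 124,700 zł = 1,048,700 zł
  Exemption: 25% × (1,048,700 zł − 421,000 zł) = 156,925 zł ≥ 28,000 zł, so the exemption is fully phased out
  Base: 1,048,700 zł − 0 zł = 1,048,700 zł
  1,048,700 zł × 14% = 146,818 zł

Standard income tax:
  325,000 zł × 16% = 52,000 zł
  425,700 zł × 21% = 89,397 zł
  → 141,397 zł

Excess of book-profits minimum tax over standard income tax: 146,818 zł − 141,397 zł = 5,421 zł.

5,421 zł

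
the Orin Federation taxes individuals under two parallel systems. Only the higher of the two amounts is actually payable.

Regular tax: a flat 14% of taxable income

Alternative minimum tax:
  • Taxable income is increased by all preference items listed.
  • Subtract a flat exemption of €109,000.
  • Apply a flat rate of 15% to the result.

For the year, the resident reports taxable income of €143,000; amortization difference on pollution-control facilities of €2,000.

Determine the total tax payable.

€20,020

Regular tax:
  €143,000 × 14% = €20,020

Alternative minimum tax:
  Adjusted income: €143,000 + €2,000 = €145,000
  Less exemption €109,000 → base €36,000
  €36,000 × 15% = €5,400

€20,020 > €5,400, so the regular tax governs.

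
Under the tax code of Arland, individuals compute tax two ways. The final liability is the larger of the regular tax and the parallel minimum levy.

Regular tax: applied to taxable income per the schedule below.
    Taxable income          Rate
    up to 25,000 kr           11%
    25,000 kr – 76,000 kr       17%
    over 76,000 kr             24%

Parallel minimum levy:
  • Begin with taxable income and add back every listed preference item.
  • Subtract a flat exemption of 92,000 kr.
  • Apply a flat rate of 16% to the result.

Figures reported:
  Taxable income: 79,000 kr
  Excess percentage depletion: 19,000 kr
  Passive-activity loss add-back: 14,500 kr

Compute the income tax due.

Parallel minimum levy:
  Adjusted income: 79,000 kr + 19,000 kr + 14,500 kr = 112,500 kr
  Less exemption 92,000 kr → base 20,500 kr
  20,500 kr × 16% = 3,280 kr

Regular tax:
  25,000 kr × 11% = 2,750 kr
  51,000 kr × 17% = 8,670 kr
  3,000 kr × 24% = 720 kr
  → 12,140 kr

12,140 kr > 3,280 kr, so the regular tax governs.

12,140 kr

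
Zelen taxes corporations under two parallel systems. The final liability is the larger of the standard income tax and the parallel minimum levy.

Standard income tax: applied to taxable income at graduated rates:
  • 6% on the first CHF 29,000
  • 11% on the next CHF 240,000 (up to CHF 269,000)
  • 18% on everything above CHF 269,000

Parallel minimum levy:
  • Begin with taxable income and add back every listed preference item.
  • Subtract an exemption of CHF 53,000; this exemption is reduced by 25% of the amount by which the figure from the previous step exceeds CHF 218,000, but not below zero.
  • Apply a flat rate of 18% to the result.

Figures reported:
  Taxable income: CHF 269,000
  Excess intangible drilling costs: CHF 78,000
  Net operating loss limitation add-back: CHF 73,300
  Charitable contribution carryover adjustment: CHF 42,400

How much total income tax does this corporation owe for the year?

CHF 83,286

Parallel minimum levy:
  Adjusted income: CHF 269,000 + CHF 78,000 + CHF 73,300 + CHF 42,400 = CHF 462,700
  Exemption: 25% × (CHF 462,700 − CHF 218,000) = CHF 61,175 ≥ CHF 53,000, so the exemption is fully phased out
  Base: CHF 462,700 − CHF 0 = CHF 462,700
  CHF 462,700 × 18% = CHF 83,286

Standard income tax:
  CHF 29,000 × 6% = CHF 1,740
  CHF 240,000 × 11% = CHF 26,400
  → CHF 28,140

CHF 83,286 > CHF 28,140, so the parallel minimum levy is the binding amount.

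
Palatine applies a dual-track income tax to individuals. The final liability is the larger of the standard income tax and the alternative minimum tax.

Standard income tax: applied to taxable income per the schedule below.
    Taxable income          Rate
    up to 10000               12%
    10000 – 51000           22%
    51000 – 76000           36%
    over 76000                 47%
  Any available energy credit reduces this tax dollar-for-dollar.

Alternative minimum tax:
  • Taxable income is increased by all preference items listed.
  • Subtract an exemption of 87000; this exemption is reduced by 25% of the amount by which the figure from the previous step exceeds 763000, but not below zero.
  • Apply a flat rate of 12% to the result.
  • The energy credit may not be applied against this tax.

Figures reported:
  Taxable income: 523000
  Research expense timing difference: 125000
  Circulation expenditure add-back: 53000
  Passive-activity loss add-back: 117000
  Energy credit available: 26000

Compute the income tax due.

203310

Standard income tax:
  10000 × 12% = 1200
  41000 × 22% = 9020
  25000 × 36% = 9000
  447000 × 47% = 210090
  → 229310
  Less energy credit 26000 → 203310

Alternative minimum tax:
  Adjusted income: 523000 + 125000 + 53000 + 117000 = 818000
  Exemption: 87000 − 25% × (818000 − 763000) = 87000 − 13750 = 73250
  Base: 818000 − 73250 = 744750
  744750 × 12% = 89370

203310 > 89370, so the standard income tax governs.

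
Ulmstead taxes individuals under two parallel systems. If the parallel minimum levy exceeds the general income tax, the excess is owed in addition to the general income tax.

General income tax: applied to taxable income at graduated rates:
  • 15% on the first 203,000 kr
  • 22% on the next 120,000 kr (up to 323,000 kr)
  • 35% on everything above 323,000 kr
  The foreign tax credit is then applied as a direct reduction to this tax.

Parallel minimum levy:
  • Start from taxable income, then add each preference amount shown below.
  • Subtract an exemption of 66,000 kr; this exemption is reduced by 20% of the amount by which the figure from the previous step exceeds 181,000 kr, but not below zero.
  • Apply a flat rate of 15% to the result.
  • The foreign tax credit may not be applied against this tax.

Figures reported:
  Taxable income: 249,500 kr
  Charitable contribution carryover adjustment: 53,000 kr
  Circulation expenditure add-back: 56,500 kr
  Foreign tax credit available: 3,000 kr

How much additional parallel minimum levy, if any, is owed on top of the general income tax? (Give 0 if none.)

11,610 kr

Parallel minimum levy:
  Adjusted income: 249,500 kr + 53,000 kr + 56,500 kr = 359,000 kr
  Exemption: 66,000 kr − 20% × (359,000 kr − 181,000 kr) = 66,000 kr − 35,600 kr = 30,400 kr
  Base: 359,000 kr − 30,400 kr = 328,600 kr
  328,600 kr × 15% = 49,290 kr

General income tax:
  203,000 kr × 15% = 30,450 kr
  46,500 kr × 22% = 10,230 kr
  → 40,680 kr
  Less foreign tax credit 3,000 kr → 37,680 kr

Excess of parallel minimum levy over general income tax: 49,290 kr − 37,680 kr = 11,610 kr.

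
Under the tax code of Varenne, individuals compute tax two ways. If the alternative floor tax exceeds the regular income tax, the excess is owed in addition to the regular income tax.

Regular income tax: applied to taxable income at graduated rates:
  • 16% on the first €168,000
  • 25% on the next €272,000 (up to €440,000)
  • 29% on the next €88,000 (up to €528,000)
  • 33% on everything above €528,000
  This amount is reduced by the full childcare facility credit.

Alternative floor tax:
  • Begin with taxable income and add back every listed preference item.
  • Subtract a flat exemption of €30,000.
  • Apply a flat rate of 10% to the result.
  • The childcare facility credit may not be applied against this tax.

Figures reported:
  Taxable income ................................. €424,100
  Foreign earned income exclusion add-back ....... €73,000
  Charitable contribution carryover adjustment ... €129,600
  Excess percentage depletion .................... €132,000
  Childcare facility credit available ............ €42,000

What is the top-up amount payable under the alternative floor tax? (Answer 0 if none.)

€23,965

Alternative floor tax:
  Adjusted income: €424,100 + €73,000 + €129,600 + €132,000 = €758,700
  Less exemption €30,000 → base €728,700
  €728,700 × 10% = €72,870

Regular income tax:
  €168,000 × 16% = €26,880
  €256,100 × 25% = €64,025
  → €90,905
  Less childcare facility credit €42,000 → €48,905

Excess of alternative floor tax over regular income tax: €72,870 − €48,905 = €23,965.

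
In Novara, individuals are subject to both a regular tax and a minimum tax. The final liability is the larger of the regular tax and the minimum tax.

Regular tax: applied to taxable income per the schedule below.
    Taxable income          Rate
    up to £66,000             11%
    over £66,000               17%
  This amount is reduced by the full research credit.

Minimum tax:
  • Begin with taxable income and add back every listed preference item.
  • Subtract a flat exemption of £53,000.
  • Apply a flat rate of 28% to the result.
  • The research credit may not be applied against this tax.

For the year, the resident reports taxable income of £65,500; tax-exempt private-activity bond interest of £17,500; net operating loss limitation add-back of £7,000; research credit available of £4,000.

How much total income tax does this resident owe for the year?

Regular tax:
  £65,500 × 11% = £7,205
  Less research credit £4,000 → £3,205

Minimum tax:
  Adjusted income: £65,500 + £17,500 + £7,000 = £90,000
  Less exemption £53,000 → base £37,000
  £37,000 × 28% = £10,360

£10,360 > £3,205, so the minimum tax is the binding amount.

£10,360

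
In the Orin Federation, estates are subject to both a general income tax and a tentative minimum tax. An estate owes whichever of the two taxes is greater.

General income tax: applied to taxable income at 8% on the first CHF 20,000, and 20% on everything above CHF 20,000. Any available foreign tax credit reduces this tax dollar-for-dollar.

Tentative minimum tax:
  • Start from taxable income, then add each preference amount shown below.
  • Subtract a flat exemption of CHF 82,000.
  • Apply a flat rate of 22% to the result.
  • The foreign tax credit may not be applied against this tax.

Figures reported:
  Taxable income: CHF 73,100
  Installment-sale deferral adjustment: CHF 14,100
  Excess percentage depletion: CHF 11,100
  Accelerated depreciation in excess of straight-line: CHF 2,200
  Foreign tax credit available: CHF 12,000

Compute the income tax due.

General income tax:
  CHF 20,000 × 8% = CHF 1,600
  CHF 53,100 × 20% = CHF 10,620
  → CHF 12,220
  Less foreign tax credit CHF 12,000 → CHF 220

Tentative minimum tax:
  Adjusted income: CHF 73,100 + CHF 14,100 + CHF 11,100 + CHF 2,200 = CHF 100,500
  Less exemption CHF 82,000 → base CHF 18,500
  CHF 18,500 × 22% = CHF 4,070

CHF 4,070 > CHF 220, so the tentative minimum tax is the binding amount.

CHF 4,070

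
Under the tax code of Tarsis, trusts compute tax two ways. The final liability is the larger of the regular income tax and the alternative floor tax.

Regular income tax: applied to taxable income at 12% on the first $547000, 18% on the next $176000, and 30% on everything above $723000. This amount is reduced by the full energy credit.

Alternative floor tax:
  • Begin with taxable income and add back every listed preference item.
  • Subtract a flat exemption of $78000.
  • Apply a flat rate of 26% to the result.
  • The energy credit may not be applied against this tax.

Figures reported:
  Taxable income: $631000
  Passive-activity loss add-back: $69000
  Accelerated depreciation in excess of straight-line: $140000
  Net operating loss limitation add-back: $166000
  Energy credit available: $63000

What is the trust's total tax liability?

Alternative floor tax:
  Adjusted income: $631000 + $69000 + $140000 + $166000 = $1006000
  Less exemption $78000 → base $928000
  $928000 × 26% = $241280

Regular income tax:
  $547000 × 12% = $65640
  $84000 × 18% = $15120
  → $80760
  Less energy credit $63000 → $17760

$241280 > $17760, so the alternative floor tax is the binding amount.

$241280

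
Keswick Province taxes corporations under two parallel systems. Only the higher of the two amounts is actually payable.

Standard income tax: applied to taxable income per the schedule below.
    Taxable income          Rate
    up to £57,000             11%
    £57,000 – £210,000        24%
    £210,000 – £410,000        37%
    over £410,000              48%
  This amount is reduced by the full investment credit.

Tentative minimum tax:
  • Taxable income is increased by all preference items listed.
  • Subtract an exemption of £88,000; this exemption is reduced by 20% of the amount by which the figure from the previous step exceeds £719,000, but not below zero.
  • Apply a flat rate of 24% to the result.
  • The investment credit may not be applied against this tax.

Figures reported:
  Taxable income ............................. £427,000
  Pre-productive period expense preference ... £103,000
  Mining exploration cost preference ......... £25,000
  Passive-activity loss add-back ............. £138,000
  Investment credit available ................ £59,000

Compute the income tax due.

£145,200

Tentative minimum tax:
  Adjusted income: £427,000 + £103,000 + £25,000 + £138,000 = £693,000
  Exemption: £693,000 ≤ £719,000, so full £88,000 applies
  Base: £693,000 − £88,000 = £605,000
  £605,000 × 24% = £145,200

Standard income tax:
  £57,000 × 11% = £6,270
  £153,000 × 24% = £36,720
  £200,000 × 37% = £74,000
  £17,000 × 48% = £8,160
  → £125,150
  Less investment credit £59,000 → £66,150

£145,200 > £66,150, so the tentative minimum tax is the binding amount.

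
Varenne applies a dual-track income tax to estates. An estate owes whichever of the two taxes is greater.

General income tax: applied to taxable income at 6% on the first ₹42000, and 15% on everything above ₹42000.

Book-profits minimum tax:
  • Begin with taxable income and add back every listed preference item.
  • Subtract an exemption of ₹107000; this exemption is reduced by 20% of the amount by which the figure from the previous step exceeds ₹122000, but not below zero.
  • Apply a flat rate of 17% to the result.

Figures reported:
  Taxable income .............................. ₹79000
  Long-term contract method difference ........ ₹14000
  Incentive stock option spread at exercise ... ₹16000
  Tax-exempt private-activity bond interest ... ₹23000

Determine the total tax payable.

₹8070

Book-profits minimum tax:
  Adjusted income: ₹79000 + ₹14000 + ₹16000 + ₹23000 = ₹132000
  Exemption: ₹107000 − 20% × (₹132000 − ₹122000) = ₹107000 − ₹2000 = ₹105000
  Base: ₹132000 − ₹105000 = ₹27000
  ₹27000 × 17% = ₹4590

General income tax:
  ₹42000 × 6% = ₹2520
  ₹37000 × 15% = ₹5550
  → ₹8070

₹8070 > ₹4590, so the general income tax governs.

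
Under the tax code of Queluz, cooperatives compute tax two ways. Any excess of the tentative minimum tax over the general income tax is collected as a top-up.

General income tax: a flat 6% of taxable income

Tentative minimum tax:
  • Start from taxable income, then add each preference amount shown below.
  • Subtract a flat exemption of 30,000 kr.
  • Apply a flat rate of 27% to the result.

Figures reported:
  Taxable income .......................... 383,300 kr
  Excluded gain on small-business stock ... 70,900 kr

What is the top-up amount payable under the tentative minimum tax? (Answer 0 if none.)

Tentative minimum tax:
  Adjusted income: 383,300 kr + 70,900 kr = 454,200 kr
  Less exemption 30,000 kr → base 424,200 kr
  424,200 kr × 27% = 114,534 kr

General income tax:
  383,300 kr × 6% = 22,998 kr

Excess of tentative minimum tax over general income tax: 114,534 kr − 22,998 kr = 91,536 kr.

91,536 kr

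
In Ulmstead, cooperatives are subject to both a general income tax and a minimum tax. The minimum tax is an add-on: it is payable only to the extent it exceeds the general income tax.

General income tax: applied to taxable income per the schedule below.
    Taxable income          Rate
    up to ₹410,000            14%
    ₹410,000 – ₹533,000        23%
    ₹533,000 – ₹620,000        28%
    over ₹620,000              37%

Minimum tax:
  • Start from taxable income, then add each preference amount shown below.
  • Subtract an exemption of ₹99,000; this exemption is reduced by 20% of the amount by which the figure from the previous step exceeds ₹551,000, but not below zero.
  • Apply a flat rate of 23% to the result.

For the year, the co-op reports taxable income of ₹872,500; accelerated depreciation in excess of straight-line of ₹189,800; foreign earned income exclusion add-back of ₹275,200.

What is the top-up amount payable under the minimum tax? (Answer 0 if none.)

Minimum tax:
  Adjusted income: ₹872,500 + ₹189,800 + ₹275,200 = ₹1,337,500
  Exemption: 20% × (₹1,337,500 − ₹551,000) = ₹157,300 ≥ ₹99,000, so the exemption is fully phased out
  Base: ₹1,337,500 − ₹0 = ₹1,337,500
  ₹1,337,500 × 23% = ₹307,625

General income tax:
  ₹410,000 × 14% = ₹57,400
  ₹123,000 × 23% = ₹28,290
  ₹87,000 × 28% = ₹24,360
  ₹252,500 × 37% = ₹93,425
  → ₹203,475

Excess of minimum tax over general income tax: ₹307,625 − ₹203,475 = ₹104,150.

₹104,150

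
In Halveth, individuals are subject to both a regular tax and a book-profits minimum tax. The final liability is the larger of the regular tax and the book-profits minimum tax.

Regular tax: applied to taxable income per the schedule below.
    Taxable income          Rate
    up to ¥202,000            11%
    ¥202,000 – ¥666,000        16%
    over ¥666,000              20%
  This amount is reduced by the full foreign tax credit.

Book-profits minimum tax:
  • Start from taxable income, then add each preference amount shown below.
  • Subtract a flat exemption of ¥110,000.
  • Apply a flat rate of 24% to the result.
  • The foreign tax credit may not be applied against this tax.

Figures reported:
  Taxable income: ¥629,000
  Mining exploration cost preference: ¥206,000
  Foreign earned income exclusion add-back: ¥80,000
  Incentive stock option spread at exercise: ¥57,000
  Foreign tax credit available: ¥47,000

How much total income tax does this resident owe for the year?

¥206,880

Book-profits minimum tax:
  Adjusted income: ¥629,000 + ¥206,000 + ¥80,000 + ¥57,000 = ¥972,000
  Less exemption ¥110,000 → base ¥862,000
  ¥862,000 × 24% = ¥206,880

Regular tax:
  ¥202,000 × 11% = ¥22,220
  ¥427,000 × 16% = ¥68,320
  → ¥90,540
  Less foreign tax credit ¥47,000 → ¥43,540

¥206,880 > ¥43,540, so the book-profits minimum tax is the binding amount.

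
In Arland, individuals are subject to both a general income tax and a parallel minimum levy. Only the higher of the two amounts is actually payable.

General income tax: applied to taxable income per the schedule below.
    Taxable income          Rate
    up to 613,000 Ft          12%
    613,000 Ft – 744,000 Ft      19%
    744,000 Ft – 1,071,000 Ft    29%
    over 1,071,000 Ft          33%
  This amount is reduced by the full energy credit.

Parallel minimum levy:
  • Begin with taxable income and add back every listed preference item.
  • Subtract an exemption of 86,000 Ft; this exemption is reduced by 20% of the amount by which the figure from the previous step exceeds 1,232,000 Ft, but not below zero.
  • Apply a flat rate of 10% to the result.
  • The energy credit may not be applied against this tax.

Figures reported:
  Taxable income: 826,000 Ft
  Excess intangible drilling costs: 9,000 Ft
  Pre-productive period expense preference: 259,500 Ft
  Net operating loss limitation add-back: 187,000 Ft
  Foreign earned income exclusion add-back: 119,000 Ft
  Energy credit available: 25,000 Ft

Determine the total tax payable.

General income tax:
  613,000 Ft × 12% = 73,560 Ft
  131,000 Ft × 19% = 24,890 Ft
  82,000 Ft × 29% = 23,780 Ft
  → 122,230 Ft
  Less energy credit 25,000 Ft → 97,230 Ft

Parallel minimum levy:
  Adjusted income: 826,000 Ft + 9,000 Ft + 259,500 Ft + 187,000 Ft + 119,000 Ft = 1,400,500 Ft
  Exemption: 86,000 Ft − 20% × (1,400,500 Ft − 1,232,000 Ft) = 86,000 Ft − 33,700 Ft = 52,300 Ft
  Base: 1,400,500 Ft − 52,300 Ft = 1,348,200 Ft
  1,348,200 Ft × 10% = 134,820 Ft

134,820 Ft > 97,230 Ft, so the parallel minimum levy is the binding amount.

134,820 Ft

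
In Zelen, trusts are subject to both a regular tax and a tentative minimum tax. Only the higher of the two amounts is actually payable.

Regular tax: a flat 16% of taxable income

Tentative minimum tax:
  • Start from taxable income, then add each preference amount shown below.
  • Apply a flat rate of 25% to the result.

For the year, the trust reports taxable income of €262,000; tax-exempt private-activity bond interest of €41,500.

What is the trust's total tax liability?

€75,875

Regular tax:
  €262,000 × 16% = €41,920

Tentative minimum tax:
  Adjusted income: €262,000 + €41,500 = €303,500
  €303,500 × 25% = €75,875

€75,875 > €41,920, so the tentative minimum tax is the binding amount.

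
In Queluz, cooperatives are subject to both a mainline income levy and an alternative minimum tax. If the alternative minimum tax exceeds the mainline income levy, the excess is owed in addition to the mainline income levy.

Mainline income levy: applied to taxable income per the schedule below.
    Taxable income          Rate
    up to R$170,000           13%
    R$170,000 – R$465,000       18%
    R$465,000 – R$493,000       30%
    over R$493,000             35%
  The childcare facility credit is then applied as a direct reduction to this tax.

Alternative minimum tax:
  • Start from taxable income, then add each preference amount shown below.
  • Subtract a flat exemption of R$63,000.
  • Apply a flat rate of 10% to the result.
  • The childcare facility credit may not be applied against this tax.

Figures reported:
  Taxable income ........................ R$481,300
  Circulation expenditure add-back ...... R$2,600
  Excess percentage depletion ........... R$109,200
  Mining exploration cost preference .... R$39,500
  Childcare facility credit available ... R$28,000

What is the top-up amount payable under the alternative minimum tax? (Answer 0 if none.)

R$4,870

Alternative minimum tax:
  Adjusted income: R$481,300 + R$2,600 + R$109,200 + R$39,500 = R$632,600
  Less exemption R$63,000 → base R$569,600
  R$569,600 × 10% = R$56,960

Mainline income levy:
  R$170,000 × 13% = R$22,100
  R$295,000 × 18% = R$53,100
  R$16,300 × 30% = R$4,890
  → R$80,090
  Less childcare facility credit R$28,000 → R$52,090

Excess of alternative minimum tax over mainline income levy: R$56,960 − R$52,090 = R$4,870.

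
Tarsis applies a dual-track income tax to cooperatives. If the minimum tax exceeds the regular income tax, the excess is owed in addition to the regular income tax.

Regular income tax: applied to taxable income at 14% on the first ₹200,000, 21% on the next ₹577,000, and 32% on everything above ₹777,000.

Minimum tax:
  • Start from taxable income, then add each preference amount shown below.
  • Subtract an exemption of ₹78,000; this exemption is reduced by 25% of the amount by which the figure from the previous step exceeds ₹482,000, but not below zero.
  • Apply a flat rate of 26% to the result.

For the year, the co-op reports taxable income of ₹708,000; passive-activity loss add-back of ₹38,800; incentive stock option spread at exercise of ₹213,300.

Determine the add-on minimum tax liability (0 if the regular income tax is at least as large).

Regular income tax:
  ₹200,000 × 14% = ₹28,000
  ₹508,000 × 21% = ₹106,680
  → ₹134,680

Minimum tax:
  Adjusted income: ₹708,000 + ₹38,800 + ₹213,300 = ₹960,100
  Exemption: 25% × (₹960,100 − ₹482,000) = ₹119,525 ≥ ₹78,000, so the exemption is fully phased out
  Base: ₹960,100 − ₹0 = ₹960,100
  ₹960,100 × 26% = ₹249,626

Excess of minimum tax over regular income tax: ₹249,626 − ₹134,680 = ₹114,946.

₹114,946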